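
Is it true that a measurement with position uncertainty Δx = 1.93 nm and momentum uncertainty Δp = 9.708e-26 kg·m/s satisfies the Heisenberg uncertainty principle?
Yes, it satisfies the uncertainty principle.

Calculate the product ΔxΔp:
ΔxΔp = (1.930e-09 m) × (9.708e-26 kg·m/s)
ΔxΔp = 1.874e-34 J·s

Compare to the minimum allowed value ℏ/2:
ℏ/2 = 5.273e-35 J·s

Since ΔxΔp = 1.874e-34 J·s ≥ 5.273e-35 J·s = ℏ/2,
the measurement satisfies the uncertainty principle.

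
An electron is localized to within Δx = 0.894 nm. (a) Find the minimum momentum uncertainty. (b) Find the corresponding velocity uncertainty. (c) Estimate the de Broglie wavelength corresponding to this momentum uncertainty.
(a) Δp_min = 5.898 × 10^-26 kg·m/s
(b) Δv_min = 64.747 km/s
(c) λ_dB = 11.234 nm

Step-by-step:

(a) From the uncertainty principle:
Δp_min = ℏ/(2Δx) = (1.055e-34 J·s)/(2 × 8.940e-10 m) = 5.898e-26 kg·m/s

(b) The velocity uncertainty:
Δv = Δp/m = (5.898e-26 kg·m/s)/(9.109e-31 kg) = 6.475e+04 m/s = 64.747 km/s

(c) The de Broglie wavelength for this momentum:
λ = h/p = (6.626e-34 J·s)/(5.898e-26 kg·m/s) = 1.123e-08 m = 11.234 nm

Note: The de Broglie wavelength is comparable to the localization size, as expected from wave-particle duality.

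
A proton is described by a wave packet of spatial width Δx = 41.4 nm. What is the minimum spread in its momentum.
1.274 × 10^-27 kg·m/s

For a wave packet, the spatial width Δx and momentum spread Δp are related by the uncertainty principle:
ΔxΔp ≥ ℏ/2

The minimum momentum spread is:
Δp_min = ℏ/(2Δx)
Δp_min = (1.055e-34 J·s) / (2 × 4.140e-08 m)
Δp_min = 1.274e-27 kg·m/s

A wave packet cannot have both a well-defined position and well-defined momentum.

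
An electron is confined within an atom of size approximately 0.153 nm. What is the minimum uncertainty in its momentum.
3.446 × 10^-25 kg·m/s

Using the Heisenberg uncertainty principle:
ΔxΔp ≥ ℏ/2

With Δx ≈ L = 1.530e-10 m (the confinement size):
Δp_min = ℏ/(2Δx)
Δp_min = (1.055e-34 J·s) / (2 × 1.530e-10 m)
Δp_min = 3.446e-25 kg·m/s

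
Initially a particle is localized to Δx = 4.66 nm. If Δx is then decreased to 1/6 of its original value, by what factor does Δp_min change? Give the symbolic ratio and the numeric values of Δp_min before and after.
Original Δp_min = 1.132 × 10^-26 kg·m/s; new Δp'_min = 6.789 × 10^-26 kg·m/s; ratio Δp'_min/Δp_min = 6.

From the uncertainty principle ΔxΔp ≥ ℏ/2, the minimum momentum uncertainty is Δp_min = ℏ/(2Δx).

Original (Δx = 4.66 nm = 4.660e-09 m):
Δp_min = (1.055e-34 J·s)/(2 × 4.660e-09 m) = 1.132e-26 kg·m/s

When Δx → (1/6)Δx:
Δp'_min = ℏ/(2 × (1/6)Δx) = 6 × ℏ/(2Δx) = 6 × Δp_min
Δp'_min = 6 × 1.132e-26 kg·m/s = 6.789e-26 kg·m/s

Since Δp_min ∝ 1/Δx, when Δx is decreased to 1/6 of its original value, Δp_min increases to 6 times its original value.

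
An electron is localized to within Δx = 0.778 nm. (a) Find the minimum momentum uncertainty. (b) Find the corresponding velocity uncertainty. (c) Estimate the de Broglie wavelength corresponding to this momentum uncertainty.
(a) Δp_min = 6.777 × 10^-26 kg·m/s
(b) Δv_min = 74.401 km/s
(c) λ_dB = 9.777 nm

Step-by-step:

(a) From the uncertainty principle:
Δp_min = ℏ/(2Δx) = (1.055e-34 J·s)/(2 × 7.780e-10 m) = 6.777e-26 kg·m/s

(b) The velocity uncertainty:
Δv = Δp/m = (6.777e-26 kg·m/s)/(9.109e-31 kg) = 7.440e+04 m/s = 74.401 km/s

(c) The de Broglie wavelength for this momentum:
λ = h/p = (6.626e-34 J·s)/(6.777e-26 kg·m/s) = 9.777e-09 m = 9.777 nm

Note: The de Broglie wavelength is comparable to the localization size, as expected from wave-particle duality.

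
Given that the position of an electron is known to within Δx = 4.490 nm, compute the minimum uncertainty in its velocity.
12.892 km/s

Using the Heisenberg uncertainty principle and Δp = mΔv:
ΔxΔp ≥ ℏ/2
Δx(mΔv) ≥ ℏ/2

The minimum uncertainty in velocity is:
Δv_min = ℏ/(2mΔx)
Δv_min = (1.055e-34 J·s) / (2 × 9.109e-31 kg × 4.490e-09 m)
Δv_min = 1.289e+04 m/s = 12.892 km/s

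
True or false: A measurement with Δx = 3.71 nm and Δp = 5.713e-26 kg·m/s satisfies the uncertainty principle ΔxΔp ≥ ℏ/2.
Yes, it satisfies the uncertainty principle.

Calculate the product ΔxΔp:
ΔxΔp = (3.710e-09 m) × (5.713e-26 kg·m/s)
ΔxΔp = 2.120e-34 J·s

Compare to the minimum allowed value ℏ/2:
ℏ/2 = 5.273e-35 J·s

Since ΔxΔp = 2.120e-34 J·s ≥ 5.273e-35 J·s = ℏ/2,
the measurement satisfies the uncertainty principle.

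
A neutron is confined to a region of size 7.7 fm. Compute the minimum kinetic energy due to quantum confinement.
87.372 keV

Using the uncertainty principle:

1. Position uncertainty: Δx ≈ 7.700e-15 m
2. Minimum momentum uncertainty: Δp = ℏ/(2Δx) = 6.848e-21 kg·m/s
3. Minimum kinetic energy:
   KE = (Δp)²/(2m) = (6.848e-21)²/(2 × 1.675e-27 kg)
   KE = 1.400e-14 J = 87.372 keV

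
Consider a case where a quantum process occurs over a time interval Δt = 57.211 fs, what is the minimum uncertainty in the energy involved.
5.752 meV

Using the energy-time uncertainty principle:
ΔEΔt ≥ ℏ/2

The minimum uncertainty in energy is:
ΔE_min = ℏ/(2Δt)
ΔE_min = (1.055e-34 J·s) / (2 × 5.721e-14 s)
ΔE_min = 9.217e-22 J = 5.752 meV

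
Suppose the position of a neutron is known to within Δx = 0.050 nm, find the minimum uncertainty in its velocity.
629.622 m/s

Using the Heisenberg uncertainty principle and Δp = mΔv:
ΔxΔp ≥ ℏ/2
Δx(mΔv) ≥ ℏ/2

The minimum uncertainty in velocity is:
Δv_min = ℏ/(2mΔx)
Δv_min = (1.055e-34 J·s) / (2 × 1.675e-27 kg × 5.000e-11 m)
Δv_min = 6.296e+02 m/s = 629.622 m/s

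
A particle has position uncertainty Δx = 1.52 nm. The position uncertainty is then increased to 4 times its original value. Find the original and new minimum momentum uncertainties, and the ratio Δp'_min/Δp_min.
Original Δp_min = 3.469 × 10^-26 kg·m/s; new Δp'_min = 8.672 × 10^-27 kg·m/s; ratio Δp'_min/Δp_min = 1/4.

From the uncertainty principle ΔxΔp ≥ ℏ/2, the minimum momentum uncertainty is Δp_min = ℏ/(2Δx).

Original (Δx = 1.52 nm = 1.520e-09 m):
Δp_min = (1.055e-34 J·s)/(2 × 1.520e-09 m) = 3.469e-26 kg·m/s

When Δx → 4Δx:
Δp'_min = ℏ/(2 × 4Δx) = (1/4) × ℏ/(2Δx) = (1/4) × Δp_min
Δp'_min = 1/4 × 3.469e-26 kg·m/s = 8.672e-27 kg·m/s

Since Δp_min ∝ 1/Δx, when Δx is increased to 4 times its original value, Δp_min decreases to 1/4 of its original value.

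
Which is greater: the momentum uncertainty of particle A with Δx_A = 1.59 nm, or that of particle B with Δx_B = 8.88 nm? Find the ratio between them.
Particle A has the larger minimum momentum uncertainty, by a factor of 5.58.

For each particle, the minimum momentum uncertainty is Δp_min = ℏ/(2Δx):

Particle A: Δp_A = ℏ/(2×1.590e-09 m) = 3.316e-26 kg·m/s
Particle B: Δp_B = ℏ/(2×8.880e-09 m) = 5.938e-27 kg·m/s

Ratio: Δp_A/Δp_B = 5.58

Since Δp_min ∝ 1/Δx, the particle with smaller position uncertainty (A) has larger momentum uncertainty.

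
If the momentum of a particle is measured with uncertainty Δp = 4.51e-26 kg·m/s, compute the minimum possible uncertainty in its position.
1.169 nm

Using the Heisenberg uncertainty principle:
ΔxΔp ≥ ℏ/2

The minimum uncertainty in position is:
Δx_min = ℏ/(2Δp)
Δx_min = (1.055e-34 J·s) / (2 × 4.510e-26 kg·m/s)
Δx_min = 1.169e-09 m = 1.169 nm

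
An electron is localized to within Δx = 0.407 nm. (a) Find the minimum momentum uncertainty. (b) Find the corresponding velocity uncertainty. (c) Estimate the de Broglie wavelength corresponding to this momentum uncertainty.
(a) Δp_min = 1.296 × 10^-25 kg·m/s
(b) Δv_min = 142.221 km/s
(c) λ_dB = 5.115 nm

Step-by-step:

(a) From the uncertainty principle:
Δp_min = ℏ/(2Δx) = (1.055e-34 J·s)/(2 × 4.070e-10 m) = 1.296e-25 kg·m/s

(b) The velocity uncertainty:
Δv = Δp/m = (1.296e-25 kg·m/s)/(9.109e-31 kg) = 1.422e+05 m/s = 142.221 km/s

(c) The de Broglie wavelength for this momentum:
λ = h/p = (6.626e-34 J·s)/(1.296e-25 kg·m/s) = 5.115e-09 m = 5.115 nm

Note: The de Broglie wavelength is comparable to the localization size, as expected from wave-particle duality.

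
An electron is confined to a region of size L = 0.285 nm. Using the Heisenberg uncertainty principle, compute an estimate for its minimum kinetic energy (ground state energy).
117.266 meV

Using the uncertainty principle to estimate ground state energy:

1. The position uncertainty is approximately the confinement size:
   Δx ≈ L = 2.850e-10 m

2. From ΔxΔp ≥ ℏ/2, the minimum momentum uncertainty is:
   Δp ≈ ℏ/(2L) = 1.850e-25 kg·m/s

3. The kinetic energy is approximately:
   KE ≈ (Δp)²/(2m) = (1.850e-25)²/(2 × 9.109e-31 kg)
   KE ≈ 1.879e-20 J = 117.266 meV

This is an order-of-magnitude estimate of the ground state energy.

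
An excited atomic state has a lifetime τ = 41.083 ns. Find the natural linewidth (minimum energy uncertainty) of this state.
8.011 neV

Using the energy-time uncertainty principle:
ΔEΔt ≥ ℏ/2

The lifetime τ represents the time uncertainty Δt.
The natural linewidth (minimum energy uncertainty) is:

ΔE = ℏ/(2τ)
ΔE = (1.055e-34 J·s) / (2 × 4.108e-08 s)
ΔE = 1.283e-27 J = 8.011 neV

This natural linewidth limits the precision of spectroscopic measurements.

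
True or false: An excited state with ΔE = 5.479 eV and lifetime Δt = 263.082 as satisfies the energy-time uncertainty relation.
Yes, it satisfies the uncertainty relation.

Calculate the product ΔEΔt:
ΔE = 5.479 eV = 8.778e-19 J
ΔEΔt = (8.778e-19 J) × (2.631e-16 s)
ΔEΔt = 2.309e-34 J·s

Compare to the minimum allowed value ℏ/2:
ℏ/2 = 5.273e-35 J·s

Since ΔEΔt = 2.309e-34 J·s ≥ 5.273e-35 J·s = ℏ/2,
this satisfies the uncertainty relation.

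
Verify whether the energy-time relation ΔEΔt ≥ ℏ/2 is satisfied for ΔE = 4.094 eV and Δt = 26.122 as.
No, it violates the uncertainty relation.

Calculate the product ΔEΔt:
ΔE = 4.094 eV = 6.559e-19 J
ΔEΔt = (6.559e-19 J) × (2.612e-17 s)
ΔEΔt = 1.713e-35 J·s

Compare to the minimum allowed value ℏ/2:
ℏ/2 = 5.273e-35 J·s

Since ΔEΔt = 1.713e-35 J·s < 5.273e-35 J·s = ℏ/2,
this violates the uncertainty relation.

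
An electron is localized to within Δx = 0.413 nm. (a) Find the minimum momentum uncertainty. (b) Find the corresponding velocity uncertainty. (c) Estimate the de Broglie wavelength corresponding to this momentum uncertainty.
(a) Δp_min = 1.277 × 10^-25 kg·m/s
(b) Δv_min = 140.155 km/s
(c) λ_dB = 5.190 nm

Step-by-step:

(a) From the uncertainty principle:
Δp_min = ℏ/(2Δx) = (1.055e-34 J·s)/(2 × 4.130e-10 m) = 1.277e-25 kg·m/s

(b) The velocity uncertainty:
Δv = Δp/m = (1.277e-25 kg·m/s)/(9.109e-31 kg) = 1.402e+05 m/s = 140.155 km/s

(c) The de Broglie wavelength for this momentum:
λ = h/p = (6.626e-34 J·s)/(1.277e-25 kg·m/s) = 5.190e-09 m = 5.190 nm

Note: The de Broglie wavelength is comparable to the localization size, as expected from wave-particle duality.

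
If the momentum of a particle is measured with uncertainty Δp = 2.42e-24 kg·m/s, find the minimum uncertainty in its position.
21.789 pm

Using the Heisenberg uncertainty principle:
ΔxΔp ≥ ℏ/2

The minimum uncertainty in position is:
Δx_min = ℏ/(2Δp)
Δx_min = (1.055e-34 J·s) / (2 × 2.420e-24 kg·m/s)
Δx_min = 2.179e-11 m = 21.789 pm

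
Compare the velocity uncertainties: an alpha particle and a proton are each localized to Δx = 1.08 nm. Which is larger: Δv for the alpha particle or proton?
The proton has the larger minimum velocity uncertainty, by a ratio of 4.0.

For both particles, Δp_min = ℏ/(2Δx) = 4.882e-26 kg·m/s (same for both).

The velocity uncertainty is Δv = Δp/m:
- alpha particle: Δv = 4.882e-26 / 6.645e-27 = 7.348e+00 m/s = 7.348 m/s
- proton: Δv = 4.882e-26 / 1.673e-27 = 2.919e+01 m/s = 29.189 m/s

Ratio: 2.919e+01 / 7.348e+00 = 4.0

The lighter particle has larger velocity uncertainty because Δv ∝ 1/m.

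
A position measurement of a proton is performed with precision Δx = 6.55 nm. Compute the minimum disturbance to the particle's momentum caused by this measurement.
8.050 × 10^-27 kg·m/s

The uncertainty principle implies that measuring position disturbs momentum:
ΔxΔp ≥ ℏ/2

When we measure position with precision Δx, we necessarily introduce a momentum uncertainty:
Δp ≥ ℏ/(2Δx)
Δp_min = (1.055e-34 J·s) / (2 × 6.550e-09 m)
Δp_min = 8.050e-27 kg·m/s

The more precisely we measure position, the greater the momentum disturbance.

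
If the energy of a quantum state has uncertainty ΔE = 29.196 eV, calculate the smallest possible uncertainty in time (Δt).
11.272 as

Using the energy-time uncertainty principle:
ΔEΔt ≥ ℏ/2

The minimum uncertainty in time is:
Δt_min = ℏ/(2ΔE)
Δt_min = (1.055e-34 J·s) / (2 × 4.678e-18 J)
Δt_min = 1.127e-17 s = 11.272 as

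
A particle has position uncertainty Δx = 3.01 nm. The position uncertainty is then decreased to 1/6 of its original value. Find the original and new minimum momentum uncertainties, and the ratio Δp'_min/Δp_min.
Original Δp_min = 1.752 × 10^-26 kg·m/s; new Δp'_min = 1.051 × 10^-25 kg·m/s; ratio Δp'_min/Δp_min = 6.

From the uncertainty principle ΔxΔp ≥ ℏ/2, the minimum momentum uncertainty is Δp_min = ℏ/(2Δx).

Original (Δx = 3.01 nm = 3.010e-09 m):
Δp_min = (1.055e-34 J·s)/(2 × 3.010e-09 m) = 1.752e-26 kg·m/s

When Δx → (1/6)Δx:
Δp'_min = ℏ/(2 × (1/6)Δx) = 6 × ℏ/(2Δx) = 6 × Δp_min
Δp'_min = 6 × 1.752e-26 kg·m/s = 1.051e-25 kg·m/s

Since Δp_min ∝ 1/Δx, when Δx is decreased to 1/6 of its original value, Δp_min increases to 6 times its original value.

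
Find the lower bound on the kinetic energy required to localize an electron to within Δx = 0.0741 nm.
1.735 eV

Localizing a particle requires giving it sufficient momentum uncertainty:

1. From uncertainty principle: Δp ≥ ℏ/(2Δx)
   Δp_min = (1.055e-34 J·s) / (2 × 7.410e-11 m)
   Δp_min = 7.116e-25 kg·m/s

2. This momentum uncertainty corresponds to kinetic energy:
   KE ≈ (Δp)²/(2m) = (7.116e-25)²/(2 × 9.109e-31 kg)
   KE = 2.779e-19 J = 1.735 eV

Tighter localization requires more energy.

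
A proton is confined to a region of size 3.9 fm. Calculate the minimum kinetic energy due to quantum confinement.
341.055 keV

Using the uncertainty principle:

1. Position uncertainty: Δx ≈ 3.900e-15 m
2. Minimum momentum uncertainty: Δp = ℏ/(2Δx) = 1.352e-20 kg·m/s
3. Minimum kinetic energy:
   KE = (Δp)²/(2m) = (1.352e-20)²/(2 × 1.673e-27 kg)
   KE = 5.464e-14 J = 341.055 keV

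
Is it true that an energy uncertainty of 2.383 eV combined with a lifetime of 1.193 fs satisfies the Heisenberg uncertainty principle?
Yes, it satisfies the uncertainty relation.

Calculate the product ΔEΔt:
ΔE = 2.383 eV = 3.818e-19 J
ΔEΔt = (3.818e-19 J) × (1.193e-15 s)
ΔEΔt = 4.555e-34 J·s

Compare to the minimum allowed value ℏ/2:
ℏ/2 = 5.273e-35 J·s

Since ΔEΔt = 4.555e-34 J·s ≥ 5.273e-35 J·s = ℏ/2,
this satisfies the uncertainty relation.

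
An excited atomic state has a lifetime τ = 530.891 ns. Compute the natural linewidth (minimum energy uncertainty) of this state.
619.913 peV

Using the energy-time uncertainty principle:
ΔEΔt ≥ ℏ/2

The lifetime τ represents the time uncertainty Δt.
The natural linewidth (minimum energy uncertainty) is:

ΔE = ℏ/(2τ)
ΔE = (1.055e-34 J·s) / (2 × 5.309e-07 s)
ΔE = 9.932e-29 J = 619.913 peV

This natural linewidth limits the precision of spectroscopic measurements.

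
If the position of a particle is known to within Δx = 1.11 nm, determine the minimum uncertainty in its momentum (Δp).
4.750 × 10^-26 kg·m/s

Using the Heisenberg uncertainty principle:
ΔxΔp ≥ ℏ/2

The minimum uncertainty in momentum is:
Δp_min = ℏ/(2Δx)
Δp_min = (1.055e-34 J·s) / (2 × 1.110e-09 m)
Δp_min = 4.750e-26 kg·m/s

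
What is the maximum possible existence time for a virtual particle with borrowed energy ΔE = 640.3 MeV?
5.140 × 10^-25 s

Using the energy-time uncertainty principle:
ΔEΔt ≥ ℏ/2

For a virtual particle borrowing energy ΔE, the maximum lifetime is:
Δt_max = ℏ/(2ΔE)

Converting energy:
ΔE = 640.3 MeV = 1.026e-10 J

Δt_max = (1.055e-34 J·s) / (2 × 1.026e-10 J)
Δt_max = 5.140e-25 s = 5.140 × 10^-25 s

Virtual particles with higher borrowed energy exist for shorter times.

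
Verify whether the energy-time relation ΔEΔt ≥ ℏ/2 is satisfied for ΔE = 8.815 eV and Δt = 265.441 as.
Yes, it satisfies the uncertainty relation.

Calculate the product ΔEΔt:
ΔE = 8.815 eV = 1.412e-18 J
ΔEΔt = (1.412e-18 J) × (2.654e-16 s)
ΔEΔt = 3.749e-34 J·s

Compare to the minimum allowed value ℏ/2:
ℏ/2 = 5.273e-35 J·s

Since ΔEΔt = 3.749e-34 J·s ≥ 5.273e-35 J·s = ℏ/2,
this satisfies the uncertainty relation.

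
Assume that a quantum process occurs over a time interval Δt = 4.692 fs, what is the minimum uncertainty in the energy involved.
70.142 meV

Using the energy-time uncertainty principle:
ΔEΔt ≥ ℏ/2

The minimum uncertainty in energy is:
ΔE_min = ℏ/(2Δt)
ΔE_min = (1.055e-34 J·s) / (2 × 4.692e-15 s)
ΔE_min = 1.124e-20 J = 70.142 meV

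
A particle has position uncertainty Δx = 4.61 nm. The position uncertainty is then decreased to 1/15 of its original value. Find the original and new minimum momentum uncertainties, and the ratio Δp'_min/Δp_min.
Original Δp_min = 1.144 × 10^-26 kg·m/s; new Δp'_min = 1.716 × 10^-25 kg·m/s; ratio Δp'_min/Δp_min = 15.

From the uncertainty principle ΔxΔp ≥ ℏ/2, the minimum momentum uncertainty is Δp_min = ℏ/(2Δx).

Original (Δx = 4.61 nm = 4.610e-09 m):
Δp_min = (1.055e-34 J·s)/(2 × 4.610e-09 m) = 1.144e-26 kg·m/s

When Δx → (1/15)Δx:
Δp'_min = ℏ/(2 × (1/15)Δx) = 15 × ℏ/(2Δx) = 15 × Δp_min
Δp'_min = 15 × 1.144e-26 kg·m/s = 1.716e-25 kg·m/s

Since Δp_min ∝ 1/Δx, when Δx is decreased to 1/15 of its original value, Δp_min increases to 15 times its original value.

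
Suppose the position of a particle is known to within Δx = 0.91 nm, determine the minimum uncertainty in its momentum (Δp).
5.794 × 10^-26 kg·m/s

Using the Heisenberg uncertainty principle:
ΔxΔp ≥ ℏ/2

The minimum uncertainty in momentum is:
Δp_min = ℏ/(2Δx)
Δp_min = (1.055e-34 J·s) / (2 × 9.100e-10 m)
Δp_min = 5.794e-26 kg·m/s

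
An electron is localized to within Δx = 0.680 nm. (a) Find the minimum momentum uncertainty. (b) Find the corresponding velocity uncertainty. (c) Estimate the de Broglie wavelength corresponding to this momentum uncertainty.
(a) Δp_min = 7.754 × 10^-26 kg·m/s
(b) Δv_min = 85.123 km/s
(c) λ_dB = 8.545 nm

Step-by-step:

(a) From the uncertainty principle:
Δp_min = ℏ/(2Δx) = (1.055e-34 J·s)/(2 × 6.800e-10 m) = 7.754e-26 kg·m/s

(b) The velocity uncertainty:
Δv = Δp/m = (7.754e-26 kg·m/s)/(9.109e-31 kg) = 8.512e+04 m/s = 85.123 km/s

(c) The de Broglie wavelength for this momentum:
λ = h/p = (6.626e-34 J·s)/(7.754e-26 kg·m/s) = 8.545e-09 m = 8.545 nm

Note: The de Broglie wavelength is comparable to the localization size, as expected from wave-particle duality.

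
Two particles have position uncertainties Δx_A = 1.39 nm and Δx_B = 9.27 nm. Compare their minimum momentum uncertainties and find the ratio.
Particle A has the larger minimum momentum uncertainty, by a factor of 6.67.

For each particle, the minimum momentum uncertainty is Δp_min = ℏ/(2Δx):

Particle A: Δp_A = ℏ/(2×1.390e-09 m) = 3.793e-26 kg·m/s
Particle B: Δp_B = ℏ/(2×9.270e-09 m) = 5.688e-27 kg·m/s

Ratio: Δp_A/Δp_B = 6.67

Since Δp_min ∝ 1/Δx, the particle with smaller position uncertainty (A) has larger momentum uncertainty.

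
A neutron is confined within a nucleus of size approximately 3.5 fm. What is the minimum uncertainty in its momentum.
1.507 × 10^-20 kg·m/s

Using the Heisenberg uncertainty principle:
ΔxΔp ≥ ℏ/2

With Δx ≈ L = 3.500e-15 m (the confinement size):
Δp_min = ℏ/(2Δx)
Δp_min = (1.055e-34 J·s) / (2 × 3.500e-15 m)
Δp_min = 1.507e-20 kg·m/s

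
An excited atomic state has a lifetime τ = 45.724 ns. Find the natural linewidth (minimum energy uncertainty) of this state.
7.198 neV

Using the energy-time uncertainty principle:
ΔEΔt ≥ ℏ/2

The lifetime τ represents the time uncertainty Δt.
The natural linewidth (minimum energy uncertainty) is:

ΔE = ℏ/(2τ)
ΔE = (1.055e-34 J·s) / (2 × 4.572e-08 s)
ΔE = 1.153e-27 J = 7.198 neV

This natural linewidth limits the precision of spectroscopic measurements.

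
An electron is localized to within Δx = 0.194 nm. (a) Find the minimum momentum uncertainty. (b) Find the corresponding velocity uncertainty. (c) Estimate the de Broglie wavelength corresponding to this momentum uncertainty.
(a) Δp_min = 2.718 × 10^-25 kg·m/s
(b) Δv_min = 298.370 km/s
(c) λ_dB = 2.438 nm

Step-by-step:

(a) From the uncertainty principle:
Δp_min = ℏ/(2Δx) = (1.055e-34 J·s)/(2 × 1.940e-10 m) = 2.718e-25 kg·m/s

(b) The velocity uncertainty:
Δv = Δp/m = (2.718e-25 kg·m/s)/(9.109e-31 kg) = 2.984e+05 m/s = 298.370 km/s

(c) The de Broglie wavelength for this momentum:
λ = h/p = (6.626e-34 J·s)/(2.718e-25 kg·m/s) = 2.438e-09 m = 2.438 nm

Note: The de Broglie wavelength is comparable to the localization size, as expected from wave-particle duality.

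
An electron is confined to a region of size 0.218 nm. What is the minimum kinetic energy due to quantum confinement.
200.424 meV

Using the uncertainty principle:

1. Position uncertainty: Δx ≈ 2.180e-10 m
2. Minimum momentum uncertainty: Δp = ℏ/(2Δx) = 2.419e-25 kg·m/s
3. Minimum kinetic energy:
   KE = (Δp)²/(2m) = (2.419e-25)²/(2 × 9.109e-31 kg)
   KE = 3.211e-20 J = 200.424 meV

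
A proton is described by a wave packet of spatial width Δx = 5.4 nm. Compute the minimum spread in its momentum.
9.765 × 10^-27 kg·m/s

For a wave packet, the spatial width Δx and momentum spread Δp are related by the uncertainty principle:
ΔxΔp ≥ ℏ/2

The minimum momentum spread is:
Δp_min = ℏ/(2Δx)
Δp_min = (1.055e-34 J·s) / (2 × 5.400e-09 m)
Δp_min = 9.765e-27 kg·m/s

A wave packet cannot have both a well-defined position and well-defined momentum.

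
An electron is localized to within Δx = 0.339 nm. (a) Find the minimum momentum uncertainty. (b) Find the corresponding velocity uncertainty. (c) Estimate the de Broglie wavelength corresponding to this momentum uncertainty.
(a) Δp_min = 1.555 × 10^-25 kg·m/s
(b) Δv_min = 170.749 km/s
(c) λ_dB = 4.260 nm

Step-by-step:

(a) From the uncertainty principle:
Δp_min = ℏ/(2Δx) = (1.055e-34 J·s)/(2 × 3.390e-10 m) = 1.555e-25 kg·m/s

(b) The velocity uncertainty:
Δv = Δp/m = (1.555e-25 kg·m/s)/(9.109e-31 kg) = 1.707e+05 m/s = 170.749 km/s

(c) The de Broglie wavelength for this momentum:
λ = h/p = (6.626e-34 J·s)/(1.555e-25 kg·m/s) = 4.260e-09 m = 4.260 nm

Note: The de Broglie wavelength is comparable to the localization size, as expected from wave-particle duality.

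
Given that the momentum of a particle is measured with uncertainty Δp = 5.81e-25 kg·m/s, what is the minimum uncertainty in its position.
90.755 pm

Using the Heisenberg uncertainty principle:
ΔxΔp ≥ ℏ/2

The minimum uncertainty in position is:
Δx_min = ℏ/(2Δp)
Δx_min = (1.055e-34 J·s) / (2 × 5.810e-25 kg·m/s)
Δx_min = 9.075e-11 m = 90.755 pm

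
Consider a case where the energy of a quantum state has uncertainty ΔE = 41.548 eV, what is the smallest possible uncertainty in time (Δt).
7.921 as

Using the energy-time uncertainty principle:
ΔEΔt ≥ ℏ/2

The minimum uncertainty in time is:
Δt_min = ℏ/(2ΔE)
Δt_min = (1.055e-34 J·s) / (2 × 6.657e-18 J)
Δt_min = 7.921e-18 s = 7.921 as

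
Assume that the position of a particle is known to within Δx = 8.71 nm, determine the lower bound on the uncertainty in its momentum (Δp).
6.054 × 10^-27 kg·m/s

Using the Heisenberg uncertainty principle:
ΔxΔp ≥ ℏ/2

The minimum uncertainty in momentum is:
Δp_min = ℏ/(2Δx)
Δp_min = (1.055e-34 J·s) / (2 × 8.710e-09 m)
Δp_min = 6.054e-27 kg·m/s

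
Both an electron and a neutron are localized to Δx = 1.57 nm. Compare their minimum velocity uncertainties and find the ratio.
The electron has the larger minimum velocity uncertainty, by a ratio of 1838.7.

For both particles, Δp_min = ℏ/(2Δx) = 3.359e-26 kg·m/s (same for both).

The velocity uncertainty is Δv = Δp/m:
- electron: Δv = 3.359e-26 / 9.109e-31 = 3.687e+04 m/s = 36.869 km/s
- neutron: Δv = 3.359e-26 / 1.675e-27 = 2.005e+01 m/s = 20.052 m/s

Ratio: 3.687e+04 / 2.005e+01 = 1838.7

The lighter particle has larger velocity uncertainty because Δv ∝ 1/m.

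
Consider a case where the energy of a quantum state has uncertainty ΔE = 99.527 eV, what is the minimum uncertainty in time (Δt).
3.307 as

Using the energy-time uncertainty principle:
ΔEΔt ≥ ℏ/2

The minimum uncertainty in time is:
Δt_min = ℏ/(2ΔE)
Δt_min = (1.055e-34 J·s) / (2 × 1.595e-17 J)
Δt_min = 3.307e-18 s = 3.307 as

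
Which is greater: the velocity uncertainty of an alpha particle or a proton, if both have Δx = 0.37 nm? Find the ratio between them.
The proton has the larger minimum velocity uncertainty, by a ratio of 4.0.

For both particles, Δp_min = ℏ/(2Δx) = 1.425e-25 kg·m/s (same for both).

The velocity uncertainty is Δv = Δp/m:
- alpha particle: Δv = 1.425e-25 / 6.645e-27 = 2.145e+01 m/s = 21.447 m/s
- proton: Δv = 1.425e-25 / 1.673e-27 = 8.520e+01 m/s = 85.201 m/s

Ratio: 8.520e+01 / 2.145e+01 = 4.0

The lighter particle has larger velocity uncertainty because Δv ∝ 1/m.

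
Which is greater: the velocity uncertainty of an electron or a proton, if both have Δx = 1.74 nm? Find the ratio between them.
The electron has the larger minimum velocity uncertainty, by a ratio of 1836.2.

For both particles, Δp_min = ℏ/(2Δx) = 3.030e-26 kg·m/s (same for both).

The velocity uncertainty is Δv = Δp/m:
- electron: Δv = 3.030e-26 / 9.109e-31 = 3.327e+04 m/s = 33.267 km/s
- proton: Δv = 3.030e-26 / 1.673e-27 = 1.812e+01 m/s = 18.118 m/s

Ratio: 3.327e+04 / 1.812e+01 = 1836.2

The lighter particle has larger velocity uncertainty because Δv ∝ 1/m.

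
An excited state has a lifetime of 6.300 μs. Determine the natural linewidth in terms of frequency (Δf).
12.631 kHz

Using the energy-time uncertainty principle and E = hf:
ΔEΔt ≥ ℏ/2
hΔf·Δt ≥ ℏ/2

The minimum frequency uncertainty is:
Δf = ℏ/(2hτ) = 1/(4πτ)
Δf = 1/(4π × 6.300e-06 s)
Δf = 1.263e+04 Hz = 12.631 kHz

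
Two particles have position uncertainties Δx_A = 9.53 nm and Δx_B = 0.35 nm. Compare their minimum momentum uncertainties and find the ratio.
Particle B has the larger minimum momentum uncertainty, by a factor of 27.23.

For each particle, the minimum momentum uncertainty is Δp_min = ℏ/(2Δx):

Particle A: Δp_A = ℏ/(2×9.530e-09 m) = 5.533e-27 kg·m/s
Particle B: Δp_B = ℏ/(2×3.500e-10 m) = 1.507e-25 kg·m/s

Ratio: Δp_B/Δp_A = 27.23

Since Δp_min ∝ 1/Δx, the particle with smaller position uncertainty (B) has larger momentum uncertainty.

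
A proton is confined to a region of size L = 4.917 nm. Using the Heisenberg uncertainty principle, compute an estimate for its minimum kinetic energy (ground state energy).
214.562 neV

Using the uncertainty principle to estimate ground state energy:

1. The position uncertainty is approximately the confinement size:
   Δx ≈ L = 4.917e-09 m

2. From ΔxΔp ≥ ℏ/2, the minimum momentum uncertainty is:
   Δp ≈ ℏ/(2L) = 1.072e-26 kg·m/s

3. The kinetic energy is approximately:
   KE ≈ (Δp)²/(2m) = (1.072e-26)²/(2 × 1.673e-27 kg)
   KE ≈ 3.438e-26 J = 214.562 neV

This is an order-of-magnitude estimate of the ground state energy.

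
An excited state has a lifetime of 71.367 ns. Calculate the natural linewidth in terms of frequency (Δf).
1.115 MHz

Using the energy-time uncertainty principle and E = hf:
ΔEΔt ≥ ℏ/2
hΔf·Δt ≥ ℏ/2

The minimum frequency uncertainty is:
Δf = ℏ/(2hτ) = 1/(4πτ)
Δf = 1/(4π × 7.137e-08 s)
Δf = 1.115e+06 Hz = 1.115 MHz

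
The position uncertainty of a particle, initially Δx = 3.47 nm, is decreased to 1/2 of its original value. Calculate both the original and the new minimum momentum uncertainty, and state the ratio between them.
Original Δp_min = 1.520 × 10^-26 kg·m/s; new Δp'_min = 3.039 × 10^-26 kg·m/s; ratio Δp'_min/Δp_min = 2.

From the uncertainty principle ΔxΔp ≥ ℏ/2, the minimum momentum uncertainty is Δp_min = ℏ/(2Δx).

Original (Δx = 3.47 nm = 3.470e-09 m):
Δp_min = (1.055e-34 J·s)/(2 × 3.470e-09 m) = 1.520e-26 kg·m/s

When Δx → (1/2)Δx:
Δp'_min = ℏ/(2 × (1/2)Δx) = 2 × ℏ/(2Δx) = 2 × Δp_min
Δp'_min = 2 × 1.520e-26 kg·m/s = 3.039e-26 kg·m/s

Since Δp_min ∝ 1/Δx, when Δx is decreased to 1/2 of its original value, Δp_min increases to 2 times its original value.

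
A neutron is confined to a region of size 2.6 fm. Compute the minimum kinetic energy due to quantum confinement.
766.318 keV

Using the uncertainty principle:

1. Position uncertainty: Δx ≈ 2.600e-15 m
2. Minimum momentum uncertainty: Δp = ℏ/(2Δx) = 2.028e-20 kg·m/s
3. Minimum kinetic energy:
   KE = (Δp)²/(2m) = (2.028e-20)²/(2 × 1.675e-27 kg)
   KE = 1.228e-13 J = 766.318 keV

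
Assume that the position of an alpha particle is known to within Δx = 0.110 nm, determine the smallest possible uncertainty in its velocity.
72.141 m/s

Using the Heisenberg uncertainty principle and Δp = mΔv:
ΔxΔp ≥ ℏ/2
Δx(mΔv) ≥ ℏ/2

The minimum uncertainty in velocity is:
Δv_min = ℏ/(2mΔx)
Δv_min = (1.055e-34 J·s) / (2 × 6.645e-27 kg × 1.100e-10 m)
Δv_min = 7.214e+01 m/s = 72.141 m/s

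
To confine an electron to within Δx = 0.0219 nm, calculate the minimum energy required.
19.860 eV

Localizing a particle requires giving it sufficient momentum uncertainty:

1. From uncertainty principle: Δp ≥ ℏ/(2Δx)
   Δp_min = (1.055e-34 J·s) / (2 × 2.190e-11 m)
   Δp_min = 2.408e-24 kg·m/s

2. This momentum uncertainty corresponds to kinetic energy:
   KE ≈ (Δp)²/(2m) = (2.408e-24)²/(2 × 9.109e-31 kg)
   KE = 3.182e-18 J = 19.860 eV

Tighter localization requires more energy.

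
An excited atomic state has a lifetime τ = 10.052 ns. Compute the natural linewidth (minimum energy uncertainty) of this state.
32.740 neV

Using the energy-time uncertainty principle:
ΔEΔt ≥ ℏ/2

The lifetime τ represents the time uncertainty Δt.
The natural linewidth (minimum energy uncertainty) is:

ΔE = ℏ/(2τ)
ΔE = (1.055e-34 J·s) / (2 × 1.005e-08 s)
ΔE = 5.246e-27 J = 32.740 neV

This natural linewidth limits the precision of spectroscopic measurements.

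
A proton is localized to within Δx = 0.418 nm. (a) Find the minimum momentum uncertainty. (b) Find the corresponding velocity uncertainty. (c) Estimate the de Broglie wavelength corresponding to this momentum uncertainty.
(a) Δp_min = 1.261 × 10^-25 kg·m/s
(b) Δv_min = 75.417 m/s
(c) λ_dB = 5.253 nm

Step-by-step:

(a) From the uncertainty principle:
Δp_min = ℏ/(2Δx) = (1.055e-34 J·s)/(2 × 4.180e-10 m) = 1.261e-25 kg·m/s

(b) The velocity uncertainty:
Δv = Δp/m = (1.261e-25 kg·m/s)/(1.673e-27 kg) = 7.542e+01 m/s = 75.417 m/s

(c) The de Broglie wavelength for this momentum:
λ = h/p = (6.626e-34 J·s)/(1.261e-25 kg·m/s) = 5.253e-09 m = 5.253 nm

Note: The de Broglie wavelength is comparable to the localization size, as expected from wave-particle duality.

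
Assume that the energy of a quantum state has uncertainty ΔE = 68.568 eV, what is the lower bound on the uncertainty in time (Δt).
4.800 as

Using the energy-time uncertainty principle:
ΔEΔt ≥ ℏ/2

The minimum uncertainty in time is:
Δt_min = ℏ/(2ΔE)
Δt_min = (1.055e-34 J·s) / (2 × 1.099e-17 J)
Δt_min = 4.800e-18 s = 4.800 as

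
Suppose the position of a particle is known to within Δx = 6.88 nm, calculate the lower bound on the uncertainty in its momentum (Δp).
7.664 × 10^-27 kg·m/s

Using the Heisenberg uncertainty principle:
ΔxΔp ≥ ℏ/2

The minimum uncertainty in momentum is:
Δp_min = ℏ/(2Δx)
Δp_min = (1.055e-34 J·s) / (2 × 6.880e-09 m)
Δp_min = 7.664e-27 kg·m/s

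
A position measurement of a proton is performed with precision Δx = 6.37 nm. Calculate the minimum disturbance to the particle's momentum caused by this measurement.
8.278 × 10^-27 kg·m/s

The uncertainty principle implies that measuring position disturbs momentum:
ΔxΔp ≥ ℏ/2

When we measure position with precision Δx, we necessarily introduce a momentum uncertainty:
Δp ≥ ℏ/(2Δx)
Δp_min = (1.055e-34 J·s) / (2 × 6.370e-09 m)
Δp_min = 8.278e-27 kg·m/s

The more precisely we measure position, the greater the momentum disturbance.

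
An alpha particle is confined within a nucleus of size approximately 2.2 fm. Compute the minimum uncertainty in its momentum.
2.397 × 10^-20 kg·m/s

Using the Heisenberg uncertainty principle:
ΔxΔp ≥ ℏ/2

With Δx ≈ L = 2.200e-15 m (the confinement size):
Δp_min = ℏ/(2Δx)
Δp_min = (1.055e-34 J·s) / (2 × 2.200e-15 m)
Δp_min = 2.397e-20 kg·m/s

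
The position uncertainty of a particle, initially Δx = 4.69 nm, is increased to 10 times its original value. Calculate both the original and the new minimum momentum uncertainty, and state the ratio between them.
Original Δp_min = 1.124 × 10^-26 kg·m/s; new Δp'_min = 1.124 × 10^-27 kg·m/s; ratio Δp'_min/Δp_min = 1/10.

From the uncertainty principle ΔxΔp ≥ ℏ/2, the minimum momentum uncertainty is Δp_min = ℏ/(2Δx).

Original (Δx = 4.69 nm = 4.690e-09 m):
Δp_min = (1.055e-34 J·s)/(2 × 4.690e-09 m) = 1.124e-26 kg·m/s

When Δx → 10Δx:
Δp'_min = ℏ/(2 × 10Δx) = (1/10) × ℏ/(2Δx) = (1/10) × Δp_min
Δp'_min = 1/10 × 1.124e-26 kg·m/s = 1.124e-27 kg·m/s

Since Δp_min ∝ 1/Δx, when Δx is increased to 10 times its original value, Δp_min decreases to 1/10 of its original value.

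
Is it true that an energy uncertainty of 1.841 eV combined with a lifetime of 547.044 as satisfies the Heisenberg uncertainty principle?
Yes, it satisfies the uncertainty relation.

Calculate the product ΔEΔt:
ΔE = 1.841 eV = 2.950e-19 J
ΔEΔt = (2.950e-19 J) × (5.470e-16 s)
ΔEΔt = 1.614e-34 J·s

Compare to the minimum allowed value ℏ/2:
ℏ/2 = 5.273e-35 J·s

Since ΔEΔt = 1.614e-34 J·s ≥ 5.273e-35 J·s = ℏ/2,
this satisfies the uncertainty relation.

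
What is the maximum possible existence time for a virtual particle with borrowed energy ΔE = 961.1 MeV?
3.424 × 10^-25 s

Using the energy-time uncertainty principle:
ΔEΔt ≥ ℏ/2

For a virtual particle borrowing energy ΔE, the maximum lifetime is:
Δt_max = ℏ/(2ΔE)

Converting energy:
ΔE = 961.1 MeV = 1.540e-10 J

Δt_max = (1.055e-34 J·s) / (2 × 1.540e-10 J)
Δt_max = 3.424e-25 s = 3.424 × 10^-25 s

Virtual particles with higher borrowed energy exist for shorter times.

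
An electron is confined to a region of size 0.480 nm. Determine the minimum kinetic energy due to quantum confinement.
41.341 meV

Using the uncertainty principle:

1. Position uncertainty: Δx ≈ 4.800e-10 m
2. Minimum momentum uncertainty: Δp = ℏ/(2Δx) = 1.099e-25 kg·m/s
3. Minimum kinetic energy:
   KE = (Δp)²/(2m) = (1.099e-25)²/(2 × 9.109e-31 kg)
   KE = 6.624e-21 J = 41.341 meV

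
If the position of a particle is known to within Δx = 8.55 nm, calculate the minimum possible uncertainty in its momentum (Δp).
6.167 × 10^-27 kg·m/s

Using the Heisenberg uncertainty principle:
ΔxΔp ≥ ℏ/2

The minimum uncertainty in momentum is:
Δp_min = ℏ/(2Δx)
Δp_min = (1.055e-34 J·s) / (2 × 8.550e-09 m)
Δp_min = 6.167e-27 kg·m/s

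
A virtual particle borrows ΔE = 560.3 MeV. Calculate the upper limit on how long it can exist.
5.874 × 10^-25 s

Using the energy-time uncertainty principle:
ΔEΔt ≥ ℏ/2

For a virtual particle borrowing energy ΔE, the maximum lifetime is:
Δt_max = ℏ/(2ΔE)

Converting energy:
ΔE = 560.3 MeV = 8.977e-11 J

Δt_max = (1.055e-34 J·s) / (2 × 8.977e-11 J)
Δt_max = 5.874e-25 s = 5.874 × 10^-25 s

Virtual particles with higher borrowed energy exist for shorter times.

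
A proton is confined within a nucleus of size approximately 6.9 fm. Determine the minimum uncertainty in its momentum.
7.642 × 10^-21 kg·m/s

Using the Heisenberg uncertainty principle:
ΔxΔp ≥ ℏ/2

With Δx ≈ L = 6.900e-15 m (the confinement size):
Δp_min = ℏ/(2Δx)
Δp_min = (1.055e-34 J·s) / (2 × 6.900e-15 m)
Δp_min = 7.642e-21 kg·m/s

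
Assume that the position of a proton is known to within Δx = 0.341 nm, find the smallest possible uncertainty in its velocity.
92.447 m/s

Using the Heisenberg uncertainty principle and Δp = mΔv:
ΔxΔp ≥ ℏ/2
Δx(mΔv) ≥ ℏ/2

The minimum uncertainty in velocity is:
Δv_min = ℏ/(2mΔx)
Δv_min = (1.055e-34 J·s) / (2 × 1.673e-27 kg × 3.410e-10 m)
Δv_min = 9.245e+01 m/s = 92.447 m/s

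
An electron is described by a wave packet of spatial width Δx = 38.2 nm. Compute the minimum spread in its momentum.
1.380 × 10^-27 kg·m/s

For a wave packet, the spatial width Δx and momentum spread Δp are related by the uncertainty principle:
ΔxΔp ≥ ℏ/2

The minimum momentum spread is:
Δp_min = ℏ/(2Δx)
Δp_min = (1.055e-34 J·s) / (2 × 3.820e-08 m)
Δp_min = 1.380e-27 kg·m/s

A wave packet cannot have both a well-defined position and well-defined momentum.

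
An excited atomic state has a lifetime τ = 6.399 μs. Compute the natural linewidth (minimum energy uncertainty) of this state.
51.431 peV

Using the energy-time uncertainty principle:
ΔEΔt ≥ ℏ/2

The lifetime τ represents the time uncertainty Δt.
The natural linewidth (minimum energy uncertainty) is:

ΔE = ℏ/(2τ)
ΔE = (1.055e-34 J·s) / (2 × 6.399e-06 s)
ΔE = 8.240e-30 J = 51.431 peV

This natural linewidth limits the precision of spectroscopic measurements.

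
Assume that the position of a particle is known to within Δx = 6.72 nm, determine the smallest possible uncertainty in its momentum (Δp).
7.847 × 10^-27 kg·m/s

Using the Heisenberg uncertainty principle:
ΔxΔp ≥ ℏ/2

The minimum uncertainty in momentum is:
Δp_min = ℏ/(2Δx)
Δp_min = (1.055e-34 J·s) / (2 × 6.720e-09 m)
Δp_min = 7.847e-27 kg·m/s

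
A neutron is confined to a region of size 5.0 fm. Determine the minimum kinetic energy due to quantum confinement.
207.212 keV

Using the uncertainty principle:

1. Position uncertainty: Δx ≈ 5.000e-15 m
2. Minimum momentum uncertainty: Δp = ℏ/(2Δx) = 1.055e-20 kg·m/s
3. Minimum kinetic energy:
   KE = (Δp)²/(2m) = (1.055e-20)²/(2 × 1.675e-27 kg)
   KE = 3.320e-14 J = 207.212 keV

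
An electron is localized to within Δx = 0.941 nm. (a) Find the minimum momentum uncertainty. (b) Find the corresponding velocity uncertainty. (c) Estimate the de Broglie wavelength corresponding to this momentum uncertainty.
(a) Δp_min = 5.603 × 10^-26 kg·m/s
(b) Δv_min = 61.513 km/s
(c) λ_dB = 11.825 nm

Step-by-step:

(a) From the uncertainty principle:
Δp_min = ℏ/(2Δx) = (1.055e-34 J·s)/(2 × 9.410e-10 m) = 5.603e-26 kg·m/s

(b) The velocity uncertainty:
Δv = Δp/m = (5.603e-26 kg·m/s)/(9.109e-31 kg) = 6.151e+04 m/s = 61.513 km/s

(c) The de Broglie wavelength for this momentum:
λ = h/p = (6.626e-34 J·s)/(5.603e-26 kg·m/s) = 1.182e-08 m = 11.825 nm

Note: The de Broglie wavelength is comparable to the localization size, as expected from wave-particle duality.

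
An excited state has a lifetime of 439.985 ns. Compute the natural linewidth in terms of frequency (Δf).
180.864 kHz

Using the energy-time uncertainty principle and E = hf:
ΔEΔt ≥ ℏ/2
hΔf·Δt ≥ ℏ/2

The minimum frequency uncertainty is:
Δf = ℏ/(2hτ) = 1/(4πτ)
Δf = 1/(4π × 4.400e-07 s)
Δf = 1.809e+05 Hz = 180.864 kHz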